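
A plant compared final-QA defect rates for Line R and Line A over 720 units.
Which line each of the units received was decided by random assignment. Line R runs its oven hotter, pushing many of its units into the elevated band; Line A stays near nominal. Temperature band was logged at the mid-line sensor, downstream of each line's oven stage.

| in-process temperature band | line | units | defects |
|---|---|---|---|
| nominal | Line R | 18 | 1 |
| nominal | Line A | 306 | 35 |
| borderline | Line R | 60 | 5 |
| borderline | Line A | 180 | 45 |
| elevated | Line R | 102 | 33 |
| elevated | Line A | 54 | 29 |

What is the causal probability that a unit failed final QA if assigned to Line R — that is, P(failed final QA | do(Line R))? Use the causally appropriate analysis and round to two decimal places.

0.22

The distribution of in-process temperature band is itself part of what the line does — it is an intermediate outcome. Holding it fixed would remove that part of the effect; the total effect is the pooled difference.
So P(outcome | do(Line R)) is just the pooled rate for Line R: 39/180 = 0.217.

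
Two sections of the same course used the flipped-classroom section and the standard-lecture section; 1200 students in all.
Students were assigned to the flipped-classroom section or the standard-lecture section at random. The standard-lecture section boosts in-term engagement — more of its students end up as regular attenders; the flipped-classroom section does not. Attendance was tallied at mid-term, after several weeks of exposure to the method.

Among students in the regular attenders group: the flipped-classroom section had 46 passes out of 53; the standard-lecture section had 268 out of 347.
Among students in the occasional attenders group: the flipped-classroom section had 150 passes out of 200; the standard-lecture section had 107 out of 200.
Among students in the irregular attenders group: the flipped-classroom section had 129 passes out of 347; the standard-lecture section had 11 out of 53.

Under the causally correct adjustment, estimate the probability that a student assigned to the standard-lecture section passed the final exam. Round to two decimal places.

0.64

The mid-term attendance-specific comparison favours the flipped-classroom section throughout, but the pooled figures favour the standard-lecture section. The question is whether to condition on mid-term attendance.
Because the teaching method influences mid-term attendance, mid-term attendance is a post-treatment mediator, not a confounder. Stratifying on it would bias the estimate; the causal effect is the crude pooled difference.
So P(outcome | do(the standard-lecture section)) is just the pooled rate for the standard-lecture section: 386/600 = 0.643.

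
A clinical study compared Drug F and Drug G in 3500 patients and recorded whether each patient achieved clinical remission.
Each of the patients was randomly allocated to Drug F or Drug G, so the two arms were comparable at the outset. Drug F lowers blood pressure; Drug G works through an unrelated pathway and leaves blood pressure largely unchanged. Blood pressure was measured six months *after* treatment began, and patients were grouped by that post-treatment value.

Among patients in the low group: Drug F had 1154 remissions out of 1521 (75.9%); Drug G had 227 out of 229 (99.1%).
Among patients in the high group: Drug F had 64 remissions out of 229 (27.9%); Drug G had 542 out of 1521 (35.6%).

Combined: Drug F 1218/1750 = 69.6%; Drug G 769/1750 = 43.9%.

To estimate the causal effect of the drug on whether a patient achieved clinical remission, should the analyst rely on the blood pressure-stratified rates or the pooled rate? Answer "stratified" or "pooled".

pooled

The blood pressure-specific comparison favours Drug G throughout, but the pooled figures favour Drug F. The question is whether to condition on blood pressure.
Blood pressure lies on the pathway drug → blood pressure → outcome, so adjusting for it blocks the indirect effect. For the total causal effect of drug, use the unadjusted pooled rates.
Pooled: Drug F 69.6% vs Drug G 43.9%; Drug F is higher overall.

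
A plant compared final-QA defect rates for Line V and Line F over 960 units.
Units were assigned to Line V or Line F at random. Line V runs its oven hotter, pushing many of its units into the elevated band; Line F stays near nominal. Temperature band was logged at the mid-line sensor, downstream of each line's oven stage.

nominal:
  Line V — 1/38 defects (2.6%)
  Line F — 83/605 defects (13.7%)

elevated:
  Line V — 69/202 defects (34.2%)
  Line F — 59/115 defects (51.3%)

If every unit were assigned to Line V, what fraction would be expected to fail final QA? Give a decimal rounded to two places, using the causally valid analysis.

0.29

In-process temperature band is recorded after the line and is itself shifted by it — it sits on the causal path from line to outcome. Conditioning on a mediator would strip out part of the effect we want; the pooled comparison gives the total causal effect.
So P(outcome | do(Line V)) is just the pooled rate for Line V: 70/240 = 0.292.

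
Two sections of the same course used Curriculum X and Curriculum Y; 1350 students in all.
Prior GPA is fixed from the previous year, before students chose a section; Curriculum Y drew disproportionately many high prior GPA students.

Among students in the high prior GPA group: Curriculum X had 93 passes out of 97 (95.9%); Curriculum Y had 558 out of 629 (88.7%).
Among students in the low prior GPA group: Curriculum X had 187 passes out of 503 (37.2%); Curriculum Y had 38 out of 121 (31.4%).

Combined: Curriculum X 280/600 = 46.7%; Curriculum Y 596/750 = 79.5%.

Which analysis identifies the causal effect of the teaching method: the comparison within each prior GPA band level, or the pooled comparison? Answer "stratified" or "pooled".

Curriculum X is higher inside every prior GPA band stratum but Curriculum Y is higher in aggregate. Whether to stratify depends on how prior GPA band relates to the teaching method.
Prior GPA band satisfies the back-door criterion: it is not a descendant of the teaching method, and it blocks the spurious path from teaching method to outcome. Adjusting for it (i.e., using the within-prior GPA band rates) gives the causal effect.
Within each level — high prior GPA: 95.9% vs 88.7%; low prior GPA: 37.2% vs 31.4% — Curriculum X is higher every time.

stratified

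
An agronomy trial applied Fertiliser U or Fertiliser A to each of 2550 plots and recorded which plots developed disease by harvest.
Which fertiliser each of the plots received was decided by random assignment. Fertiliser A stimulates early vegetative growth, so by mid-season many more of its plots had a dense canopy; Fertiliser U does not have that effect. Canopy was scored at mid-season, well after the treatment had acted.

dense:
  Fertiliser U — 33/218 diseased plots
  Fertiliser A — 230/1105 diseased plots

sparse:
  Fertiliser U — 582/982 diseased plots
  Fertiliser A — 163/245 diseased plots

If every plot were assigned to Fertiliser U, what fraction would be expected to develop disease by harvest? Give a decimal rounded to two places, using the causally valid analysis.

0.51

Within every mid-season canopy level Fertiliser U has the lower rate, yet pooled Fertiliser A does — Simpson's reversal.
Mid-season canopy lies on the pathway fertiliser → mid-season canopy → outcome, so adjusting for it blocks the indirect effect. For the total causal effect of fertiliser, use the unadjusted pooled rates.
So P(outcome | do(Fertiliser U)) is just the pooled rate for Fertiliser U: 615/1200 = 0.512.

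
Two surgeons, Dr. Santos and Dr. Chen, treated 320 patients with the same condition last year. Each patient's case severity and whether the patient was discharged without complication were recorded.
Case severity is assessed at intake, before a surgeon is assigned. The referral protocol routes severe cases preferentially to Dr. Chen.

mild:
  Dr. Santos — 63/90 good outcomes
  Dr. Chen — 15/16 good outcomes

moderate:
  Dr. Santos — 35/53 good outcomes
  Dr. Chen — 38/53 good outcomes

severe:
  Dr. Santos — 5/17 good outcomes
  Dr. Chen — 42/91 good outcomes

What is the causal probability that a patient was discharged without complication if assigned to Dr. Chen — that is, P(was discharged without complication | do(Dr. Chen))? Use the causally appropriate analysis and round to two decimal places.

The case severity-specific comparison favours Dr. Chen throughout, but the pooled figures favour Dr. Santos. The question is whether to condition on case severity.
Here case severity is a common cause — it drives both which surgeon a case falls under and the outcome. The crude comparison mixes populations; the stratum-specific rates are the causally relevant ones.
Standardising Dr. Chen to the population case severity mix: 0.331·15/16 + 0.331·38/53 + 0.338·42/91 = 0.704.

0.70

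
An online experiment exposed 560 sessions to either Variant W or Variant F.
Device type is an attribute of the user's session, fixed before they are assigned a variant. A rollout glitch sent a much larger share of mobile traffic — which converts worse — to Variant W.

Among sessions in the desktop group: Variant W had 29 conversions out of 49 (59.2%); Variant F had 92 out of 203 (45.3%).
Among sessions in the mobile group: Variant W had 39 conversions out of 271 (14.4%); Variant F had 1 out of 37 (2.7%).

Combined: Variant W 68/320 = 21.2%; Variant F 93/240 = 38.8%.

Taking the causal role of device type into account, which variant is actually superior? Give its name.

Device type differs across variants for reasons unrelated to any effect of the variant itself, and it separately predicts the outcome — a classic confounder. We must compare within device type levels.
Within each level — desktop: 59.2% vs 45.3%; mobile: 14.4% vs 2.7% — Variant W is higher every time.

Variant W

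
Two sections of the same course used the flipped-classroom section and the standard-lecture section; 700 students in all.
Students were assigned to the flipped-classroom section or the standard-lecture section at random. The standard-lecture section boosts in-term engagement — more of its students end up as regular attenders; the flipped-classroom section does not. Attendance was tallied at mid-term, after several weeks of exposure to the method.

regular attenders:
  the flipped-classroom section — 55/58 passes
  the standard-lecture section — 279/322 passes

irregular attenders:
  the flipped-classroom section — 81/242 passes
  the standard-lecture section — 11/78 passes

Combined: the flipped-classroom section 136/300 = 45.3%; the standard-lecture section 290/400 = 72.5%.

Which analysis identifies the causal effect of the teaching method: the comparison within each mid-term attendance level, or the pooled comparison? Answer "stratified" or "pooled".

the flipped-classroom section is higher inside every mid-term attendance stratum but the standard-lecture section is higher in aggregate. Whether to stratify depends on how mid-term attendance relates to the teaching method.
Because the teaching method influences mid-term attendance, mid-term attendance is a post-treatment mediator, not a confounder. Stratifying on it would bias the estimate; the causal effect is the crude pooled difference.
Pooled: the flipped-classroom section 45.3% vs the standard-lecture section 72.5%; the standard-lecture section is higher overall.

pooled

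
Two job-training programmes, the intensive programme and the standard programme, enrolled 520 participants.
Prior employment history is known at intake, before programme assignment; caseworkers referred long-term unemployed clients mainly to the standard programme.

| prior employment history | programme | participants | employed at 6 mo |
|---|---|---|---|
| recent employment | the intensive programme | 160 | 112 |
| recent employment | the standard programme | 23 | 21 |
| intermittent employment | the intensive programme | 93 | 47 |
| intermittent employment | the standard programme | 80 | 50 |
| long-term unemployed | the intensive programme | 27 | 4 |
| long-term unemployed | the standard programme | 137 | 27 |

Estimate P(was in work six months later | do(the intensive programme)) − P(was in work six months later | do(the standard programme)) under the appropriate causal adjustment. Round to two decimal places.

-0.13

Within every prior employment history level the standard programme has the higher rate, yet pooled the intensive programme does — Simpson's reversal.
Nothing the programme does changes prior employment history; the imbalance is an allocation artefact. With prior employment history also predicting the outcome, the pooled figure is confounded, and the within-stratum comparison is the causal one.
Adjusting over the population distribution of prior employment history: 0.352·(0.700−0.913) + 0.333·(0.505−0.625) + 0.315·(0.148−0.197) = -0.130.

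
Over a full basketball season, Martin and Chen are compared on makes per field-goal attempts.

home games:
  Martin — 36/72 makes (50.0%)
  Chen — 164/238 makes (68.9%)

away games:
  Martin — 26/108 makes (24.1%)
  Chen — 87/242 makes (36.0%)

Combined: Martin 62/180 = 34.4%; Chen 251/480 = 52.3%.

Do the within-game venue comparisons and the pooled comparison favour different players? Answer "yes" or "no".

Within each game venue level (home games 50.0% vs 68.9%; away games 24.1% vs 36.0%), Chen has the higher rate every time. Pooled: 34.4% vs 52.3% — Chen has the higher rate overall. They agree.

no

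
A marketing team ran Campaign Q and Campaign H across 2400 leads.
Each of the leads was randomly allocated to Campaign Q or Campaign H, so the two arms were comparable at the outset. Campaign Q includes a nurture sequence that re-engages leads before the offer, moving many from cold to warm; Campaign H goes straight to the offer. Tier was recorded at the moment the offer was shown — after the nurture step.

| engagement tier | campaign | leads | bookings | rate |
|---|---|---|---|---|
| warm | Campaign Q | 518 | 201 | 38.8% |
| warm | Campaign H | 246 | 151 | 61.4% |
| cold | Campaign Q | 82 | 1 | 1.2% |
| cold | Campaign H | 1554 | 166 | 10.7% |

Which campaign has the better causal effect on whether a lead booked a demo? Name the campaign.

Campaign Q

The distribution of engagement tier is itself part of what the campaign does — it is an intermediate outcome. Holding it fixed would remove that part of the effect; the total effect is the pooled difference.
Pooled: Campaign Q 33.7% vs Campaign H 17.6%; Campaign Q is higher overall.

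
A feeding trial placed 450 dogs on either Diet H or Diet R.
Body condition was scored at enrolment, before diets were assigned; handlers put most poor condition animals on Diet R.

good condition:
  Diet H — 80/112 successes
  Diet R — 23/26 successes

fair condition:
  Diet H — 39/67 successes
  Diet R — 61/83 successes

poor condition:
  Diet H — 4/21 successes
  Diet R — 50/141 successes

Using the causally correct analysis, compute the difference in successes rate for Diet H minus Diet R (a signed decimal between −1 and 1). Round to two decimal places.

-0.16

Diet R is higher inside every starting body condition stratum but Diet H is higher in aggregate. Whether to stratify depends on how starting body condition relates to the diet.
Starting body condition satisfies the back-door criterion: it is not a descendant of the diet, and it blocks the spurious path from diet to outcome. Adjusting for it (i.e., using the within-starting body condition rates) gives the causal effect.
Adjusting over the population distribution of starting body condition: 0.307·(0.714−0.885) + 0.333·(0.582−0.735) + 0.360·(0.190−0.355) = -0.162.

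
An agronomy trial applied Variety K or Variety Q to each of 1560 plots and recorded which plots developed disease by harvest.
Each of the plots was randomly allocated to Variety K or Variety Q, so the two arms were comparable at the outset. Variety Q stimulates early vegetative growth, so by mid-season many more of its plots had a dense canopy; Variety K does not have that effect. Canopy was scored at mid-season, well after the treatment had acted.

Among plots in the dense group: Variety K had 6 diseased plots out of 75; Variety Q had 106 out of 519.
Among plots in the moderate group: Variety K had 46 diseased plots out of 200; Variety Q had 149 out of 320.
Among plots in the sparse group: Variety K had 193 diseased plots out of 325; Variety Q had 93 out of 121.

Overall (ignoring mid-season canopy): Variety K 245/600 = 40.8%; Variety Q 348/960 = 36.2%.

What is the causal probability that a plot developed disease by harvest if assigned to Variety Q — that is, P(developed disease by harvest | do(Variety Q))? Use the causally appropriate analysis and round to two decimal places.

0.36

Within every mid-season canopy level Variety K has the lower rate, yet pooled Variety Q does — Simpson's reversal.
Mid-season canopy is recorded after the variety and is itself shifted by it — it sits on the causal path from variety to outcome. Conditioning on a mediator would strip out part of the effect we want; the pooled comparison gives the total causal effect.
So P(outcome | do(Variety Q)) is just the pooled rate for Variety Q: 348/960 = 0.362.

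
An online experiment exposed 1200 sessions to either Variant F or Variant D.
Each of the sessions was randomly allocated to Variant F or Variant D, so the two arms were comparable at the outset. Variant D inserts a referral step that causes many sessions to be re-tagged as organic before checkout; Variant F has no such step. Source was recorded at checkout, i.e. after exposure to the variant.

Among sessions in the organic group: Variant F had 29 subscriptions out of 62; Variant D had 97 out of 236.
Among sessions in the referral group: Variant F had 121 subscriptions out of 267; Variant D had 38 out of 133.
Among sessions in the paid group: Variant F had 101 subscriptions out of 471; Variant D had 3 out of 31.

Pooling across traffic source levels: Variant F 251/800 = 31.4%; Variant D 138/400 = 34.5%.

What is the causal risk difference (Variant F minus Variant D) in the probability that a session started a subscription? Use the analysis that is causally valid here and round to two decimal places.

The stratified and pooled comparisons disagree (Variant F wins within each traffic source; Variant D wins overall), so the answer turns on the causal role of traffic source.
Traffic source here is a post-treatment variable shaped by the variant; conditioning on it would introduce bias rather than remove it. The overall comparison is the causal one.
The causal difference is the pooled difference: 0.314 − 0.345 = -0.031.

-0.03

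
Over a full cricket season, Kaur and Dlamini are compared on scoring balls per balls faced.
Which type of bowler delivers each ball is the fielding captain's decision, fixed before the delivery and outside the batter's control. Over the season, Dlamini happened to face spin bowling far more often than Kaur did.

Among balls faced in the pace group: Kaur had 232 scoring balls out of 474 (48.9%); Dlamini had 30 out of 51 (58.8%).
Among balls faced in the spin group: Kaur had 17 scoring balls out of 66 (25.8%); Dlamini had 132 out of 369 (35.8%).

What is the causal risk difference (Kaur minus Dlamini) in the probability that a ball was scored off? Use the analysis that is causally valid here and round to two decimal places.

-0.10

Bowling type satisfies the back-door criterion: it is not a descendant of the player, and it blocks the spurious path from player to outcome. Adjusting for it (i.e., using the within-bowling type rates) gives the causal effect.
Adjusting over the population distribution of bowling type: 0.547·(0.489−0.588) + 0.453·(0.258−0.358) = -0.099.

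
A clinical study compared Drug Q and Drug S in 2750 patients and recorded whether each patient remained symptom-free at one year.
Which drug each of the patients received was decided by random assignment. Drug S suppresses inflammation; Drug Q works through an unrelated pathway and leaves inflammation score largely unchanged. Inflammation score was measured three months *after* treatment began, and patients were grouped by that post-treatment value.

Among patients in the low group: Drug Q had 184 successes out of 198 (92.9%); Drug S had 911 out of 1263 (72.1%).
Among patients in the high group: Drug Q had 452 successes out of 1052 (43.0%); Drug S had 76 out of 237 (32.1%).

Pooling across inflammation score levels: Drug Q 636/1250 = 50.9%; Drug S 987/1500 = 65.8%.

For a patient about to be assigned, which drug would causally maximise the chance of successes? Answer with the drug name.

Drug S

Because the drug influences inflammation score, inflammation score is a post-treatment mediator, not a confounder. Stratifying on it would bias the estimate; the causal effect is the crude pooled difference.
Pooled: Drug Q 50.9% vs Drug S 65.8%; Drug S is higher overall.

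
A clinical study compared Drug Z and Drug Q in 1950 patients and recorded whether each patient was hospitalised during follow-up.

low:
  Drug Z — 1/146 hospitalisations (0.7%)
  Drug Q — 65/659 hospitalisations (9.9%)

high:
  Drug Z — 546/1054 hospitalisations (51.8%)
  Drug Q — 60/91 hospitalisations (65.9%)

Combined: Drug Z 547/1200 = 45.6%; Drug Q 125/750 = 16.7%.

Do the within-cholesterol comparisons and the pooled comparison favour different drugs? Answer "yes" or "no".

Within each cholesterol level (low 0.7% vs 9.9%; high 51.8% vs 65.9%), Drug Z has the lower rate every time. Pooled: 45.6% vs 16.7% — Drug Q has the lower rate overall. The two comparisons disagree.

yes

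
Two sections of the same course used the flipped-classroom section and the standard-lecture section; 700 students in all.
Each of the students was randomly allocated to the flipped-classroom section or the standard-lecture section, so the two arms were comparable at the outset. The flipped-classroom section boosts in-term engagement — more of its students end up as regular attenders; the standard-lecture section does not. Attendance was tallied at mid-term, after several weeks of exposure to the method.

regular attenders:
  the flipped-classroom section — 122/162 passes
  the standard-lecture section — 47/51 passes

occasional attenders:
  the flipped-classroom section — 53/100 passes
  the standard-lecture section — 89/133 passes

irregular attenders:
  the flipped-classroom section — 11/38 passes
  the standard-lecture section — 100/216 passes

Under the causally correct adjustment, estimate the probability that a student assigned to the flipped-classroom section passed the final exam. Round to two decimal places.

0.62

Stratifying would compare teaching methods among students the teaching methods themselves sorted into mid-term attendance groups — a form of selection on an intermediate. The unconditioned pooled rates give the total causal effect.
So P(outcome | do(the flipped-classroom section)) is just the pooled rate for the flipped-classroom section: 186/300 = 0.620.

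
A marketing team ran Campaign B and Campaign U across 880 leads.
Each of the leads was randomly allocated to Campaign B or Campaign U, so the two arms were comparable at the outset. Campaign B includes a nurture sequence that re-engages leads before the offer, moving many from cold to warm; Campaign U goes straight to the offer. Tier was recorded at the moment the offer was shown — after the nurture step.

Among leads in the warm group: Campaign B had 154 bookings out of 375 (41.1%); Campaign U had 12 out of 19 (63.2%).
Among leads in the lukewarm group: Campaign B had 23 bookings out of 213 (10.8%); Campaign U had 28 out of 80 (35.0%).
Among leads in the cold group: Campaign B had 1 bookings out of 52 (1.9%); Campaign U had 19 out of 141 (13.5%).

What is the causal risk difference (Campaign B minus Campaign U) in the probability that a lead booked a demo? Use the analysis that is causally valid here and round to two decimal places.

Stratifying would compare campaigns among leads the campaigns themselves sorted into engagement tier groups — a form of selection on an intermediate. The unconditioned pooled rates give the total causal effect.
The causal difference is the pooled difference: 0.278 − 0.246 = +0.032.

+0.03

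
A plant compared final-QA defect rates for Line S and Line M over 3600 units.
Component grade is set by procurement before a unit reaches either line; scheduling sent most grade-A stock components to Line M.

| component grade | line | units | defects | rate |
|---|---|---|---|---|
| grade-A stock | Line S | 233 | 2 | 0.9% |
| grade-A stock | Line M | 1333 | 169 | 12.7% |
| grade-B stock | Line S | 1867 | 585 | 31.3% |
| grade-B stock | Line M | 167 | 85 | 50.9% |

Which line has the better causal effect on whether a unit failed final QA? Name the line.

Nothing the line does changes component grade; the imbalance is an allocation artefact. With component grade also predicting the outcome, the pooled figure is confounded, and the within-stratum comparison is the causal one.
Within each level — grade-A stock: 0.9% vs 12.7%; grade-B stock: 31.3% vs 50.9% — Line S is lower every time.

Line S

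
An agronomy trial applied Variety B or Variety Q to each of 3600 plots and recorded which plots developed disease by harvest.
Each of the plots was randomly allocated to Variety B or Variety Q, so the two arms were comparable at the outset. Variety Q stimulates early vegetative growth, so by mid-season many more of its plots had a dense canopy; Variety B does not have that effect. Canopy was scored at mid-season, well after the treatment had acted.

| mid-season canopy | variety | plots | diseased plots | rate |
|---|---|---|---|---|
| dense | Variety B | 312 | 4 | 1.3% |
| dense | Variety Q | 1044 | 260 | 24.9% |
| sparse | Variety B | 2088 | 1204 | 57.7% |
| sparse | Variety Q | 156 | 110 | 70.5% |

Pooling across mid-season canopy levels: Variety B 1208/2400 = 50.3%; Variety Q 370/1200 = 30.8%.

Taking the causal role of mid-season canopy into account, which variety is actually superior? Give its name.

Variety Q

Mid-season canopy is downstream of the variety. One should not condition on a consequence of treatment, so the overall rates are the right comparison.
Pooled: Variety B 50.3% vs Variety Q 30.8%; Variety Q is lower overall.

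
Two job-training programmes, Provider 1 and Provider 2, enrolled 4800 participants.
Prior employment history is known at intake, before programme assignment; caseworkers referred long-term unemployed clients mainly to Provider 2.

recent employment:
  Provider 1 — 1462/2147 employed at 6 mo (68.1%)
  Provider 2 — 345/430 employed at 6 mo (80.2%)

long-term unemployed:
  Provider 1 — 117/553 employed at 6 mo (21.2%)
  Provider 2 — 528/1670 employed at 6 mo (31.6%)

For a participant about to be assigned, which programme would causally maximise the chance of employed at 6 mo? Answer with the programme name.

Provider 2

Within every prior employment history level Provider 2 has the higher rate, yet pooled Provider 1 does — Simpson's reversal.
Here prior employment history is a common cause — it drives both which programme a case falls under and the outcome. The crude comparison mixes populations; the stratum-specific rates are the causally relevant ones.
Within each level — recent employment: 68.1% vs 80.2%; long-term unemployed: 21.2% vs 31.6% — Provider 2 is higher every time.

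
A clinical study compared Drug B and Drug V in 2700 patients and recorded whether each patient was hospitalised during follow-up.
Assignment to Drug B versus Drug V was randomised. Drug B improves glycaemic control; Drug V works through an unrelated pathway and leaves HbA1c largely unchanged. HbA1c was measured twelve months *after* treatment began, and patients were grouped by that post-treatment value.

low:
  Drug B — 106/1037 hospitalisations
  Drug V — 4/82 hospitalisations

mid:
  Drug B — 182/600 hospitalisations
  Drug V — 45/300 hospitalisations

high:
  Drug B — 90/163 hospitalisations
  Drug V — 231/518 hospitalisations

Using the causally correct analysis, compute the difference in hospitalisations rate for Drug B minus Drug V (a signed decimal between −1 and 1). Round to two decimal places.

-0.10

Drug V is lower inside every HbA1c stratum but Drug B is lower in aggregate. Whether to stratify depends on how HbA1c relates to the drug.
HbA1c lies on the pathway drug → HbA1c → outcome, so adjusting for it blocks the indirect effect. For the total causal effect of drug, use the unadjusted pooled rates.
The causal difference is the pooled difference: 0.210 − 0.311 = -0.101.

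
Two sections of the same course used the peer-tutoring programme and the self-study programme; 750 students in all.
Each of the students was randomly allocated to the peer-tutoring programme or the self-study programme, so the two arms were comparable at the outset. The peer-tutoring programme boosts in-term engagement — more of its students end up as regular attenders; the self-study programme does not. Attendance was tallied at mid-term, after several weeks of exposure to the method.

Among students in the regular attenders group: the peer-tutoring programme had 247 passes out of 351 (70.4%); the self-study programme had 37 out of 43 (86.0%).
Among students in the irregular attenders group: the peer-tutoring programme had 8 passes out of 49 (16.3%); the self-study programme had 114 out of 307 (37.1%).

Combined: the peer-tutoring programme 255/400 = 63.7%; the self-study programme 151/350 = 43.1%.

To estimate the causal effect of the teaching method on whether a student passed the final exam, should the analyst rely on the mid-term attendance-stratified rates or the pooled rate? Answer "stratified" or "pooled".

Mid-term attendance is downstream of the teaching method. One should not condition on a consequence of treatment, so the overall rates are the right comparison.
Pooled: the peer-tutoring programme 63.7% vs the self-study programme 43.1%; the peer-tutoring programme is higher overall.

pooled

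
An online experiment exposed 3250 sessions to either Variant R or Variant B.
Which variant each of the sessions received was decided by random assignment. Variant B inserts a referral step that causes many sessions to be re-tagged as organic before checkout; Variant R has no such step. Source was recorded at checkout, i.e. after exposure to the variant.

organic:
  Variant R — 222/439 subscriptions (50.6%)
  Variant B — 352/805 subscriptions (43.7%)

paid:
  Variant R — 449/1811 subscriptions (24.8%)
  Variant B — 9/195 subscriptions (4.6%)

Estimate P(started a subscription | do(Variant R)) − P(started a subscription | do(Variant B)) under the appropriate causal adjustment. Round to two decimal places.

-0.06

The distribution of traffic source is itself part of what the variant does — it is an intermediate outcome. Holding it fixed would remove that part of the effect; the total effect is the pooled difference.
The causal difference is the pooled difference: 0.298 − 0.361 = -0.063.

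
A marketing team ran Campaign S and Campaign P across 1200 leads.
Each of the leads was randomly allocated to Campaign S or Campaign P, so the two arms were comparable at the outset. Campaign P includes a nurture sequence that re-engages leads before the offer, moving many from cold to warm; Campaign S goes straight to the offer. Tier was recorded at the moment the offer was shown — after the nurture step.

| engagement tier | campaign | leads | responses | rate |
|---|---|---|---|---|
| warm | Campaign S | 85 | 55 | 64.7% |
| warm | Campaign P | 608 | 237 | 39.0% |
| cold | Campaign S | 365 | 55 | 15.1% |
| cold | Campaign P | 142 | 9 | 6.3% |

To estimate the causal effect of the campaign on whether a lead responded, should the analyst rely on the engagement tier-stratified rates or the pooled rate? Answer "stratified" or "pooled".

Engagement tier here is a post-treatment variable shaped by the campaign; conditioning on it would introduce bias rather than remove it. The overall comparison is the causal one.
Pooled: Campaign S 24.4% vs Campaign P 32.8%; Campaign P is higher overall.

pooled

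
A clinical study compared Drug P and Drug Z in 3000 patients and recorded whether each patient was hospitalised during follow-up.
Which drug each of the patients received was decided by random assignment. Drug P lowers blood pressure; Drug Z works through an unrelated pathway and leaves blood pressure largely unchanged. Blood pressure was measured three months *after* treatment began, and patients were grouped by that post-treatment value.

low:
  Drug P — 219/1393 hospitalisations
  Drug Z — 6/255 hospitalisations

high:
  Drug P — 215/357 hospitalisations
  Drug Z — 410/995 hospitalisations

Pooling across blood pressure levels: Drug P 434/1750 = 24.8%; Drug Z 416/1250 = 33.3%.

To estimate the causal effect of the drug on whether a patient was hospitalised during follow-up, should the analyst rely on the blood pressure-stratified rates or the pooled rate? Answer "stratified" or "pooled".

The blood pressure-specific comparison favours Drug Z throughout, but the pooled figures favour Drug P. The question is whether to condition on blood pressure.
Blood pressure here is a post-treatment variable shaped by the drug; conditioning on it would introduce bias rather than remove it. The overall comparison is the causal one.
Pooled: Drug P 24.8% vs Drug Z 33.3%; Drug P is lower overall.

pooled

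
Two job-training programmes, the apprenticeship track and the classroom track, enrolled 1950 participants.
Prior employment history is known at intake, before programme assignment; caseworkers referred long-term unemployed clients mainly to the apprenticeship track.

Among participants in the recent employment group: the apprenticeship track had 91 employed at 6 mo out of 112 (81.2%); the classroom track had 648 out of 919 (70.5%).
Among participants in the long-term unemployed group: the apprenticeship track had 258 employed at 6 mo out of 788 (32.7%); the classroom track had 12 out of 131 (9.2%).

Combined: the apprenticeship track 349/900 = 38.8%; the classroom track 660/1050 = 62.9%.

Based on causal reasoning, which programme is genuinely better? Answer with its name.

Within every prior employment history level the apprenticeship track has the higher rate, yet pooled the classroom track does — Simpson's reversal.
Prior employment history satisfies the back-door criterion: it is not a descendant of the programme, and it blocks the spurious path from programme to outcome. Adjusting for it (i.e., using the within-prior employment history rates) gives the causal effect.
Within each level — recent employment: 81.2% vs 70.5%; long-term unemployed: 32.7% vs 9.2% — the apprenticeship track is higher every time.

the apprenticeship track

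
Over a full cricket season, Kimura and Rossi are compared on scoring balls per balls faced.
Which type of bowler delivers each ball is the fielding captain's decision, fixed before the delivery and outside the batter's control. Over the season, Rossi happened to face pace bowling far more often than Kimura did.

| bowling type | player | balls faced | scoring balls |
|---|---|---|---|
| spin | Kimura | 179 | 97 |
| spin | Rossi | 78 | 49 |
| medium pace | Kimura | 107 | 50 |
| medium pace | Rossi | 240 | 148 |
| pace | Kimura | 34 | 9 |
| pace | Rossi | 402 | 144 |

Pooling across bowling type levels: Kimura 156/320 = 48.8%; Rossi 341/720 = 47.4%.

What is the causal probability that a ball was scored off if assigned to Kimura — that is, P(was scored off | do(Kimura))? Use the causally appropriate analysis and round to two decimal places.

0.40

Rossi is higher inside every bowling type stratum but Kimura is higher in aggregate. Whether to stratify depends on how bowling type relates to the player.
Bowling type differs across players for reasons unrelated to any effect of the player itself, and it separately predicts the outcome — a classic confounder. We must compare within bowling type levels.
Standardising Kimura to the population bowling type mix: 0.247·97/179 + 0.334·50/107 + 0.419·9/34 = 0.401.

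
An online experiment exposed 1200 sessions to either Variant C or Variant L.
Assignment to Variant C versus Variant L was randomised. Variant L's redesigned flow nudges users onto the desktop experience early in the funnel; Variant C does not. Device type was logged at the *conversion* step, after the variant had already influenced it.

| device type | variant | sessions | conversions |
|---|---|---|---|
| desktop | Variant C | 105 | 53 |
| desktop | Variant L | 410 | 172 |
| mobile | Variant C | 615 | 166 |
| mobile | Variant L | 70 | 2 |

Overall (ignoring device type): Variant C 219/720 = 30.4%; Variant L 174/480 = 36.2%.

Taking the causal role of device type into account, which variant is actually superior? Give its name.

Variant L

The distribution of device type is itself part of what the variant does — it is an intermediate outcome. Holding it fixed would remove that part of the effect; the total effect is the pooled difference.
Pooled: Variant C 30.4% vs Variant L 36.2%; Variant L is higher overall.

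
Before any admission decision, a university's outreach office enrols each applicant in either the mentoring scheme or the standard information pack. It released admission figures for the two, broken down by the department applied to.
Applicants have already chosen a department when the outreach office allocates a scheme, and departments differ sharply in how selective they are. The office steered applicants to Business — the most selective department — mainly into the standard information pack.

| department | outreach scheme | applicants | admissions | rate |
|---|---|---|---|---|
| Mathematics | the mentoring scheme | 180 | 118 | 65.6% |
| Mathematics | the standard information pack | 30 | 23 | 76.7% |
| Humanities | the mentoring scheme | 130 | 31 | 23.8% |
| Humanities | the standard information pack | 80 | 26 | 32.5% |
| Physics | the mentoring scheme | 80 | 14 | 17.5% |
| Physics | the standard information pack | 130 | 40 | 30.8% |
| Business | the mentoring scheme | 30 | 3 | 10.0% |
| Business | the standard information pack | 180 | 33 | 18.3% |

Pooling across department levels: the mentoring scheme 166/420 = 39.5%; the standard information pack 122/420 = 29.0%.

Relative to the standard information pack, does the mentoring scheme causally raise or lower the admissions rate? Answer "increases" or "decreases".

The stratified and pooled comparisons disagree (the standard information pack wins within each department; the mentoring scheme wins overall), so the answer turns on the causal role of department.
Department satisfies the back-door criterion: it is not a descendant of the outreach scheme, and it blocks the spurious path from outreach scheme to outcome. Adjusting for it (i.e., using the within-department rates) gives the causal effect.
Within each level — Mathematics: 65.6% vs 76.7%; Humanities: 23.8% vs 32.5%; Physics: 17.5% vs 30.8%; Business: 10.0% vs 18.3% — the standard information pack is higher every time.

decreases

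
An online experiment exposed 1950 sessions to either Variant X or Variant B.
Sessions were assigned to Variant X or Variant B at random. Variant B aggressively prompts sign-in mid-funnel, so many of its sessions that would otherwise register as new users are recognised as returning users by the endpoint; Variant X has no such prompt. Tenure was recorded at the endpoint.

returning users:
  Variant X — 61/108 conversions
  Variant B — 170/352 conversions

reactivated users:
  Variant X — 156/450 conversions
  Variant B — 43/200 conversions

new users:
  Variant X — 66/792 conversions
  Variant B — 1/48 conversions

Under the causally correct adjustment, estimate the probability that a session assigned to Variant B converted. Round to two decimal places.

0.36

The stratified and pooled comparisons disagree (Variant X wins within each user tenure; Variant B wins overall), so the answer turns on the causal role of user tenure.
User tenure is downstream of the variant. One should not condition on a consequence of treatment, so the overall rates are the right comparison.
So P(outcome | do(Variant B)) is just the pooled rate for Variant B: 214/600 = 0.357.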